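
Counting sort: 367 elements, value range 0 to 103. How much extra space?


n = 367 (output array)
k = 104 (count array for 104 distinct values)
Extra space = 367 + 104 = 471


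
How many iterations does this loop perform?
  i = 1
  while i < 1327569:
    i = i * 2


The loop variable doubles each iteration:
i = 1 -> 2 -> 4 -> 8 -> 16 -> 32 -> 64 -> 128 -> 256 -> 512 -> 1024 -> 2048 -> 4096 -> 8192 -> 16384 -> 32768 -> 65536 -> 131072 -> 262144 -> 524288 -> 1048576 -> 2097152 (stop, 2097152 >= 1327569)
Number of doublings = ceil(log2(1327569)) = 21


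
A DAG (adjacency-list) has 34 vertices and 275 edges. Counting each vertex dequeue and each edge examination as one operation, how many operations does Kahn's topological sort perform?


V = 34 (vertex processing)
E = 275 (edge processing)
V + E = 34 + 275 = 309


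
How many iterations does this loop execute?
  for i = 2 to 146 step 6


The loop variable i takes values starting at 2 and increments by 6 each iteration.
Sequence: i = 2, 8, 14, 20, 26, 32, 38, 44, 50, ...
The upper bound 146 is inclusive, so the count is floor((last - first) / step) + 1:
floor((146 - 2) / 6) + 1 = floor(144/6) + 1 = 24 + 1 = 25


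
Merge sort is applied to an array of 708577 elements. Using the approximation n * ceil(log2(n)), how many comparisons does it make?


Merge sort divides the array into halves recursively.
Number of levels = ceil(log2(708577)) = 20
At each level, approximately n = 708577 comparisons are needed for merging.
Total comparisons ~ n * ceil(log2(n)) = 708577 * 20 = 14171540


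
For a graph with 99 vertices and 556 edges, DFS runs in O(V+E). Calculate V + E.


A full DFS traversal visits each vertex once and examines each edge once.
V = 99
E = 556
Sum = 99 + 556 = 655


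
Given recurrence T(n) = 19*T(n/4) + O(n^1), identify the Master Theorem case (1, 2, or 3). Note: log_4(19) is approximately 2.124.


Master Theorem parameters: a=19, b=4, c=1
log_b(a) = 2.124
Compare b^c with a: 4^1 = 4 < 19, so c < log_b(a).
Comparing c=1 vs log_b(a)=2.124:
1 < 2.124 => Case 1
Result: T(n) = O(n^(log_4 19)) ~ O(n^2.124)
Master Theorem case = 1


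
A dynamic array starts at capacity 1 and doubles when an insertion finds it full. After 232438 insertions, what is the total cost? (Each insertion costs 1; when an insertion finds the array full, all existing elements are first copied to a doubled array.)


Insertion cost: 232438 (one per element)
Resizes occur just before inserting elements 2, 3, 5, 9, ...
Elements copied at each resize: 1 + 2 + 4 + 8 + 16 + 32 + 64 + 128 + 256 + 512 + 1024 + 2048 + 4096 + 8192 + 16384 + 32768 + 65536 + 131072
Sum of copies = 262143 (geometric series: 2^k - 1)
Total = 232438 + 262143 = 494581


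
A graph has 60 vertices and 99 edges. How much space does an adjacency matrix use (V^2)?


Adjacency matrix: V x V grid of entries
Space = V^2 = 60^2 = 60 * 60 = 3600


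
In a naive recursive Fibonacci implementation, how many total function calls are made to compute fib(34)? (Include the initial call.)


Let C(m) = total calls to evaluate fib(m). Then C(0)=C(1)=1, and
C(m) = 1 + C(m-1) + C(m-2) for m >= 2.
Build the table (each entry = 1 + previous two):
  C(0) = 1
  C(1) = 1
  C(2) = 1 + 1 + 1 = 3
  C(3) = 1 + 3 + 1 = 5
  C(4) = 1 + 5 + 3 = 9
  C(5) = 1 + 9 + 5 = 15
  C(6) = 1 + 15 + 9 = 25
  C(7) = 1 + 25 + 15 = 41
  C(8) = 1 + 41 + 25 = 67
  C(9) = 1 + 67 + 41 = 109
  C(10) = 1 + 109 + 67 = 177
  C(11) = 1 + 177 + 109 = 287
  C(12) = 1 + 287 + 177 = 465
  C(13) = 1 + 465 + 287 = 753
  C(14) = 1 + 753 + 465 = 1219
  C(15) = 1 + 1219 + 753 = 1973
  C(16) = 1 + 1973 + 1219 = 3193
  C(17) = 1 + 3193 + 1973 = 5167
  C(18) = 1 + 5167 + 3193 = 8361
  C(19) = 1 + 8361 + 5167 = 13529
  C(20) = 1 + 13529 + 8361 = 21891
  C(21) = 1 + 21891 + 13529 = 35421
  C(22) = 1 + 35421 + 21891 = 57313
  C(23) = 1 + 57313 + 35421 = 92735
  C(24) = 1 + 92735 + 57313 = 150049
  C(25) = 1 + 150049 + 92735 = 242785
  C(26) = 1 + 242785 + 150049 = 392835
  C(27) = 1 + 392835 + 242785 = 635621
  C(28) = 1 + 635621 + 392835 = 1028457
  C(29) = 1 + 1028457 + 635621 = 1664079
  C(30) = 1 + 1664079 + 1028457 = 2692537
  C(31) = 1 + 2692537 + 1664079 = 4356617
  C(32) = 1 + 4356617 + 2692537 = 7049155
  C(33) = 1 + 7049155 + 4356617 = 11405773
  C(34) = 1 + 11405773 + 7049155 = 18454929
Total calls for fib(34) = 18454929


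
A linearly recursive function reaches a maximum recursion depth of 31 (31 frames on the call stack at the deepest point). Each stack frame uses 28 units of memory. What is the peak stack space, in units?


Maximum recursion depth = 31 frames
Memory per frame = 28 units
Total stack space = depth * frame_size
= 31 * 28 = 868


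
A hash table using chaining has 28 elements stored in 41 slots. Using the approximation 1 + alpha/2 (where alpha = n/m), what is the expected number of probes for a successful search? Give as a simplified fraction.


Load factor alpha = n/m = 28/41
Expected probes = 1 + alpha/2 = 1 + 28/(2*41)
= 1 + 28/82
= 82/82 + 28/82
= 110/82
Simplify: 55/41


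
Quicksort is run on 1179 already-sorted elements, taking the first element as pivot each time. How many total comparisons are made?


Sum of comparisons per partition:
1178 + 1177 + ... + 1 + 0
= 1179 * (1179 - 1) / 2
= 1179 * 1178 / 2
= 694431


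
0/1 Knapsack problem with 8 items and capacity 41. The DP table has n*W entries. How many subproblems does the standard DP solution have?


The DP table is indexed by (item, capacity).
Rows: 8 items
Columns: 41 capacity values (1 to W)
Total subproblems = 8 * 41 = 328


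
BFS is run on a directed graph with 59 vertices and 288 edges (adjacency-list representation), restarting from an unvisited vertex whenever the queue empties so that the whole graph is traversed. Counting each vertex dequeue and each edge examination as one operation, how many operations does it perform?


A full BFS traversal dequeues each vertex exactly once and examines each directed edge exactly once.
V = 59 (vertex processing cost)
E = 288 (edge examination cost)
Total operations proportional to V + E = 59 + 288 = 347


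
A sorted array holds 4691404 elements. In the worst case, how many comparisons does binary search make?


Halving sequence: 4691404 -> 2345702 -> 1172851 -> 586425 -> 293212 -> 146606 -> 73303 -> 36651 -> 18325 -> 9162 -> 4581 -> 2290 -> 1145 -> 572 -> 286 -> 143 -> 71 -> 35 -> 17 -> 8 -> 4 -> 2 -> 1
Number of halvings = 22
Max comparisons = 22 + 1 = 23


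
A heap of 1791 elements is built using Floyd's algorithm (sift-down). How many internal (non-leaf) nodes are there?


Leaf nodes occupy roughly half the array.
Sift-down is called for each internal node, starting from the last one.
Internal nodes = floor(n/2) = floor(1791/2) = 895


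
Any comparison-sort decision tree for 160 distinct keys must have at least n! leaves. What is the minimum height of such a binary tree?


A binary decision tree of height h has at most 2^h leaves and needs at least n! of them, so h >= ceil(log2(n!)).
160! is far too large to multiply out, so use Stirling's series:
  ln(n!) ~ n ln n - n + (1/2) ln(2 pi n) + 1/(12n)  (error below 1/(360 n^3), negligible here)
  ln(160) = 5.0751738
  n ln n = 160 * 5.0751738 = 812.0278
  (1/2) ln(2 pi * 160) = (1/2) ln(1005.3096) = 3.4565
  1/(12*160) = 0.0005
  ln(160!) ~ 812.0278 - 160 + 3.4565 + 0.0005 = 655.4848
Convert to base 2: log2(160!) = 655.4848 / ln 2 = 655.4848 / 0.69314718 = 945.6647
ceil(945.6647) = 946


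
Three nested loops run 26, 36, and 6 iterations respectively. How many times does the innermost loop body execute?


Loop 1 (outermost): 26 iterations
Loop 2 (middle): 36 iterations per outer
Loop 3 (innermost): 6 iterations per middle
Total = 26 * 36 * 6 = 5616


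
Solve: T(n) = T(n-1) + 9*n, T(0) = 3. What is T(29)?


Expanding the recurrence:
T(29) = T(28) + 9*29
       = T(27) + 9*28 + 9*29
       ...
       = T(0) + 9*(1 + 2 + ... + 29)
       = 3 + 9 * 29*30/2
       = 3 + 9 * 435
       = 3 + 3915 = 3918


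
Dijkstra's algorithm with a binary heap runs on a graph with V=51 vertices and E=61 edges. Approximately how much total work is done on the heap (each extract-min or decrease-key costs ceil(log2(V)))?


Dijkstra with a binary heap: each vertex is extracted once, each edge may relax once.
Each heap operation costs O(log V).
V + E = 51 + 61 = 112
ceil(log2(51)) = 6 (since 2^5 = 32 < 51 <= 64 = 2^6)
Total heap work = (V+E) * ceil(log2(V)) = 112 * 6 = 672


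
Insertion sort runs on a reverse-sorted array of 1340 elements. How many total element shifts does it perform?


Sum of shifts = 1 + 2 + 3 + ... + 1339
= 1340 * 1339 / 2
= 1794260 / 2
= 897130


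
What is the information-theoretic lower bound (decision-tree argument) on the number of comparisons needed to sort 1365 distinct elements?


A binary decision tree of height h has at most 2^h leaves and needs at least n! of them, so h >= ceil(log2(n!)).
1365! is far too large to multiply out, so use Stirling's series:
  ln(n!) ~ n ln n - n + (1/2) ln(2 pi n) + 1/(12n)  (error below 1/(360 n^3), negligible here)
  ln(1365) = 7.2189097
  n ln n = 1365 * 7.2189097 = 9853.8117
  (1/2) ln(2 pi * 1365) = (1/2) ln(8576.5479) = 4.5284
  1/(12*1365) = 0.0001
  ln(1365!) ~ 9853.8117 - 1365 + 4.5284 + 0.0001 = 8493.3402
Convert to base 2: log2(1365!) = 8493.3402 / ln 2 = 8493.3402 / 0.69314718 = 12253.2998
ceil(12253.2998) = 12254


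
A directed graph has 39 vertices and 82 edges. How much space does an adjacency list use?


Adjacency list: one list head per vertex + one entry per edge
Vertex heads: 39
Edge entries: 82
Total = 39 + 82 = 121


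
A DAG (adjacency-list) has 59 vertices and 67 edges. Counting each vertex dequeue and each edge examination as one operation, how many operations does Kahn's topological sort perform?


V = 59 (vertex processing)
E = 67 (edge processing)
V + E = 59 + 67 = 126


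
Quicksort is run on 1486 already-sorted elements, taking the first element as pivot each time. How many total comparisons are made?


Sum of comparisons per partition:
1485 + 1484 + ... + 1 + 0
= 1486 * (1486 - 1) / 2
= 1486 * 1485 / 2
= 1103355


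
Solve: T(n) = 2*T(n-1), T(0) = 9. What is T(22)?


Unrolling:
T(22) = 2*T(21) = 2^2*T(20) = ... = 2^22*T(0)
= 2^22 * 9
= 4194304 * 9 = 37748736


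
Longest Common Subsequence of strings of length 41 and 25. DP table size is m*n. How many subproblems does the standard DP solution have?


DP table indexed by positions in both strings.
First string: 41 positions
Second string: 25 positions
Total = 41 * 25 = 1025


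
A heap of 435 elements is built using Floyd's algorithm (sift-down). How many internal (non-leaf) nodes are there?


Leaf nodes occupy roughly half the array.
Sift-down is called for each internal node, starting from the last one.
Internal nodes = floor(n/2) = floor(435/2) = 217


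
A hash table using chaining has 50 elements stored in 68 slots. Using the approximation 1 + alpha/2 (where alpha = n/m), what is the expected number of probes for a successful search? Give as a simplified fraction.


Load factor alpha = n/m = 50/68
Expected probes = 1 + alpha/2 = 1 + 50/(2*68)
= 1 + 50/136
= 136/136 + 50/136
= 186/136
Simplify: 93/68


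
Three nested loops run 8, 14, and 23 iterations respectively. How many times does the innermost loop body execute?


Loop 1 (outermost): 8 iterations
Loop 2 (middle): 14 iterations per outer
Loop 3 (innermost): 23 iterations per middle
Total = 8 * 14 * 23 = 2576


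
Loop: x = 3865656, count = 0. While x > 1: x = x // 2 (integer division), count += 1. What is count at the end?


The variable x halves each step:
x = 3865656 -> 1932828 -> 966414 -> 483207 -> 241603 -> 120801 -> 60400 -> 30200 -> 15100 -> 7550 -> 3775 -> 1887 -> 943 -> 471 -> 235 -> 117 -> 58 -> 29 -> 14 -> 7 -> 3 -> 1
Number of halvings = floor(log2(3865656)) = 21


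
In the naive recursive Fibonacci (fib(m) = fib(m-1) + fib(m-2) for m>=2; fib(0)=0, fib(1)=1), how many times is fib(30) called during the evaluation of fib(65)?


Let N(m) = number of times fib(m) is called while evaluating fib(65).
N(65) = 1 (the initial call).
N(64) = 1 (only fib(65) calls it).
For 1 <= m <= 63: fib(m) is called by fib(m+1) and fib(m+2), so
  N(m) = N(m+1) + N(m+2).
fib(0) is called only by fib(2), so N(0) = N(2).
Walk down from m=65:
  N(65)=1, N(64)=1, N(63)=2, N(62)=3, N(61)=5, N(60)=8, N(59)=13, N(58)=21, N(57)=34, N(56)=55, N(55)=89, N(54)=144, N(53)=233, N(52)=377, N(51)=610, N(50)=987, N(49)=1597, N(48)=2584, N(47)=4181, N(46)=6765, N(45)=10946, N(44)=17711, N(43)=28657, N(42)=46368, N(41)=75025, N(40)=121393, N(39)=196418, N(38)=317811, N(37)=514229, N(36)=832040, N(35)=1346269, N(34)=2178309, N(33)=3524578, N(32)=5702887, N(31)=9227465, N(30)=14930352
N(30) = 14930352


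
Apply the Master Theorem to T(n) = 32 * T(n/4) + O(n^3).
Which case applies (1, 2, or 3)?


The Master Theorem: T(n) = a*T(n/b) + O(n^c)
  a = 32, b = 4, c = 3
log_b(a) = log_4(32) ~ 2.5
Compare b^c with a: 4^3 = 64 > 32, so c > log_b(a).
Since c > log_b(a), Case 3 applies.
T(n) = O(n^3)
Master Theorem case = 3


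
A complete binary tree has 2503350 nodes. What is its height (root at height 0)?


In a complete binary tree, level k holds nodes 2^k .. 2^(k+1)-1 (1-indexed).
Height = floor(log2(n)) = floor(log2(2503350)) = 21
Check: 2^21 = 2097152 <= 2503350 < 4194304 = 2^22


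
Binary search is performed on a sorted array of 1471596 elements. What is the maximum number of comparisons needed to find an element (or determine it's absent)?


Binary search halves the search space each comparison:
  Step 1: search space = 1471596 -> 735798
  Step 2: search space = 735798 -> 367899
  Step 3: search space = 367899 -> 183949
  Step 4: search space = 183949 -> 91974
  Step 5: search space = 91974 -> 45987
  Step 6: search space = 45987 -> 22993
  Step 7: search space = 22993 -> 11496
  Step 8: search space = 11496 -> 5748
  Step 9: search space = 5748 -> 2874
  Step 10: search space = 2874 -> 1437
  Step 11: search space = 1437 -> 718
  Step 12: search space = 718 -> 359
  Step 13: search space = 359 -> 179
  Step 14: search space = 179 -> 89
  Step 15: search space = 89 -> 44
  Step 16: search space = 44 -> 22
  Step 17: search space = 22 -> 11
  Step 18: search space = 11 -> 5
  Step 19: search space = 5 -> 2
  Step 20: search space = 2 -> 1
  Step 21: search space = 1 (final check)
Maximum comparisons = floor(log2(1471596)) + 1 = 20 + 1 = 21


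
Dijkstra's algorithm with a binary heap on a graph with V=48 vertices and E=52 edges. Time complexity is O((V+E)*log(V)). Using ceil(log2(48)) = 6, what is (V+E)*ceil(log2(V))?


Dijkstra with a binary heap: each vertex is extracted once, each edge may relax once.
Each heap operation costs O(log V).
V + E = 48 + 52 = 100
ceil(log2(48)) = 6 (since 2^5 = 32 < 48 <= 64 = 2^6)
Total heap work = (V+E) * ceil(log2(V)) = 100 * 6 = 600


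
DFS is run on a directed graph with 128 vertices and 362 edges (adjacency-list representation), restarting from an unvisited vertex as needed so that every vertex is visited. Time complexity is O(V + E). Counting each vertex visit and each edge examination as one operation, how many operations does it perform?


A full DFS traversal processes each vertex exactly once (push/pop on stack).
Each directed edge is examined once.
V = 128, E = 362
V + E = 490


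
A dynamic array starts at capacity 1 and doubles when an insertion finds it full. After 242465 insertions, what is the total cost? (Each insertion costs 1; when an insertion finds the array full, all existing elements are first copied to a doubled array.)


Insertion cost: 242465 (one per element)
Resizes occur just before inserting elements 2, 3, 5, 9, ...
Elements copied at each resize: 1 + 2 + 4 + 8 + 16 + 32 + 64 + 128 + 256 + 512 + 1024 + 2048 + 4096 + 8192 + 16384 + 32768 + 65536 + 131072
Sum of copies = 262143 (geometric series: 2^k - 1)
Total = 242465 + 262143 = 504608


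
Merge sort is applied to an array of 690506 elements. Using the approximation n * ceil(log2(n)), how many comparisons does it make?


Merge sort divides the array into halves recursively.
Number of levels = ceil(log2(690506)) = 20
At each level, approximately n = 690506 comparisons are needed for merging.
Total comparisons ~ n * ceil(log2(n)) = 690506 * 20 = 13810120


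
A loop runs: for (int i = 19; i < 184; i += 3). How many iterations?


Loop starts at i = 19, increments by 3, stops when i >= 184.
Number of iterations = ceil((184 - 19) / 3)
= ceil(165 / 3)
= 55


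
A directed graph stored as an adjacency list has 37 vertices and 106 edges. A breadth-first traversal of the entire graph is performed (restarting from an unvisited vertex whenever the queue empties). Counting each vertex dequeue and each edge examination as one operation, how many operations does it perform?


A full BFS traversal dequeues each vertex once and examines each edge once.
Vertex visits: 37
Edge visits: 106
V + E = 37 + 106 = 143


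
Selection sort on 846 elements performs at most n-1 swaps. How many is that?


Each of the 845 passes places one element in its final position.
Pass 1: swap minimum into position 0
Pass 2: swap minimum of remaining into position 1
...
Pass 845: last two elements, one swap
Maximum swaps = 846 - 1 = 845


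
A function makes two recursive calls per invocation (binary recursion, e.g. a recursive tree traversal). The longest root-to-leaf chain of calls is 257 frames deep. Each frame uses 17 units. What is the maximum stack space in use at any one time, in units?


Binary recursion: the two calls run one after the other, so only one root-to-leaf chain of frames is on the stack at a time.
Maximum depth (longest chain) = 257 frames
Each frame = 17 units
Max stack space = 257 * 17 = 4369


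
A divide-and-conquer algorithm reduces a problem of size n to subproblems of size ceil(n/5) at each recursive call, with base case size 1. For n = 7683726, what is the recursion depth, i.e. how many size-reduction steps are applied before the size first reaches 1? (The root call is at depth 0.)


Each step divides the size by 5 (rounding up); after k steps the size is ceil(n/5^k), which equals 1 exactly when 5^k >= n.
So the depth is the smallest k with 5^k >= 7683726, i.e. ceil(log_5(7683726)).
5^9 = 1953125 < 7683726 <= 9765625 = 5^10
Recursion depth = 10


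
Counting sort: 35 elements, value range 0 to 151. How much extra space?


n = 35 (output array)
k = 152 (count array for 152 distinct values)
Extra space = 35 + 152 = 187


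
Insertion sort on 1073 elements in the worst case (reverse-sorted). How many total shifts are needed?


In the worst case (reverse-sorted), each element shifts past all previous:
  Element 1: 1 shifts
  Element 2: 2 shifts
  Element 3: 3 shifts
  Element 4: 4 shifts
  Element 5: 5 shifts
  ...
  Element 1072: 1072 shifts
Total = 1 + 2 + ... + 1072
= 1073*(1073-1)/2 = 575128


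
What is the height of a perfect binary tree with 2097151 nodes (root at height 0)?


A perfect binary tree with 2097151 nodes:
  2097151 = 2^21 - 1
  Levels: 0, 1, ..., 20
  Height = 20


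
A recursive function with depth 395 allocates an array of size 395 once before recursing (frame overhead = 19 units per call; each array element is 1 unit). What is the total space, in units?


Array allocation: 395 units (allocated once)
Stack frames: 395 deep * 19 per frame = 7505 units
Total = 395 + 7505 = 7900


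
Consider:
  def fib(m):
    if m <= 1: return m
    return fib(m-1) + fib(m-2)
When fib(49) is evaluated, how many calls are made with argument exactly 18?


Let N(m) = number of times fib(m) is called while evaluating fib(49).
N(49) = 1 (the initial call).
N(48) = 1 (only fib(49) calls it).
For 1 <= m <= 47: fib(m) is called by fib(m+1) and fib(m+2), so
  N(m) = N(m+1) + N(m+2).
fib(0) is called only by fib(2), so N(0) = N(2).
Walk down from m=49:
  N(49)=1, N(48)=1, N(47)=2, N(46)=3, N(45)=5, N(44)=8, N(43)=13, N(42)=21, N(41)=34, N(40)=55, N(39)=89, N(38)=144, N(37)=233, N(36)=377, N(35)=610, N(34)=987, N(33)=1597, N(32)=2584, N(31)=4181, N(30)=6765, N(29)=10946, N(28)=17711, N(27)=28657, N(26)=46368, N(25)=75025, N(24)=121393, N(23)=196418, N(22)=317811, N(21)=514229, N(20)=832040, N(19)=1346269, N(18)=2178309
N(18) = 2178309


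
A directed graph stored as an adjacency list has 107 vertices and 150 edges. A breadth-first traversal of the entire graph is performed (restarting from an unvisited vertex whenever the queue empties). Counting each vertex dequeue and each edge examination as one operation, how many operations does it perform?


A full BFS traversal dequeues each vertex once and examines each edge once.
Vertex visits: 107
Edge visits: 150
V + E = 107 + 150 = 257


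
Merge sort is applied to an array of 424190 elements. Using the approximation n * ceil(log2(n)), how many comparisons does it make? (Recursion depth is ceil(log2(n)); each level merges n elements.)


Merge sort divides the array into halves recursively.
Number of levels = ceil(log2(424190)) = 19
At each level, approximately n = 424190 comparisons are needed for merging.
Total comparisons ~ n * ceil(log2(n)) = 424190 * 19 = 8059610


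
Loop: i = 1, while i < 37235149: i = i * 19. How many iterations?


i multiplies by 19 each step:
i = 1 -> 19 -> 361 -> 6859 -> 130321 -> 2476099 -> 47045881 (stop)
Iterations = ceil(log_19(37235149)) = 6


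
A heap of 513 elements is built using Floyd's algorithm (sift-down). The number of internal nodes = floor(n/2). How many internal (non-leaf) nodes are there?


Leaf nodes occupy roughly half the array.
Sift-down is called for each internal node, starting from the last one.
Internal nodes = floor(n/2) = floor(513/2) = 256


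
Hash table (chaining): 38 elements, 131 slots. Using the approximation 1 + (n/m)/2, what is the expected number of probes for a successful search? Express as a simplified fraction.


Computing expected probes:
alpha = 38/131
= 1 + alpha/2
= 1 + 38/(2*131)
= (2*131 + 38) / (2*131)
= 300/262 = 150/131


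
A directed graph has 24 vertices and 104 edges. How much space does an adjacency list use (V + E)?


Adjacency list: one list head per vertex + one entry per edge
Vertex heads: 24
Edge entries: 104
Total = 24 + 104 = 128


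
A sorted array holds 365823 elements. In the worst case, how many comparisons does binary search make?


Halving sequence: 365823 -> 182911 -> 91455 -> 45727 -> 22863 -> 11431 -> 5715 -> 2857 -> 1428 -> 714 -> 357 -> 178 -> 89 -> 44 -> 22 -> 11 -> 5 -> 2 -> 1
Number of halvings = 18
Max comparisons = 18 + 1 = 19


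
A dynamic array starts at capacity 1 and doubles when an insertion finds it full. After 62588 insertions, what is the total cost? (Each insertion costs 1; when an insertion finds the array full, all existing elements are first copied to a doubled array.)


Insertion cost: 62588 (one per element)
Resizes occur just before inserting elements 2, 3, 5, 9, ...
Elements copied at each resize: 1 + 2 + 4 + 8 + 16 + 32 + 64 + 128 + 256 + 512 + 1024 + 2048 + 4096 + 8192 + 16384 + 32768
Sum of copies = 65535 (geometric series: 2^k - 1)
Total = 62588 + 65535 = 128123


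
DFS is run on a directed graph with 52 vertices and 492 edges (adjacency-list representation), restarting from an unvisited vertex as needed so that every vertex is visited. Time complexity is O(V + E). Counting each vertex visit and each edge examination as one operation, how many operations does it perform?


A full DFS traversal processes each vertex exactly once (push/pop on stack).
Each directed edge is examined once.
V = 52, E = 492
V + E = 544


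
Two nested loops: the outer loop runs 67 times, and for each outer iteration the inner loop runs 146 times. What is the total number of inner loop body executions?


Outer loop: 67 iterations
Inner loop: 146 iterations per outer iteration
Total = 67 * 146 = 9782


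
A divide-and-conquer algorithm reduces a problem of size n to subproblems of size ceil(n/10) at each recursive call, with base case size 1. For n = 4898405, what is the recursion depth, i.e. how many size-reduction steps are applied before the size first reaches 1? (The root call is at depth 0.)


Each step divides the size by 10 (rounding up); after k steps the size is ceil(n/10^k), which equals 1 exactly when 10^k >= n.
So the depth is the smallest k with 10^k >= 4898405, i.e. ceil(log_10(4898405)).
10^6 = 1000000 < 4898405 <= 10000000 = 10^7
Recursion depth = 7


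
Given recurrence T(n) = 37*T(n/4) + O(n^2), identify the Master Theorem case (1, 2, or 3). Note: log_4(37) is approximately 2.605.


Master Theorem parameters: a=37, b=4, c=2
log_b(a) = 2.605
Compare b^c with a: 4^2 = 16 < 37, so c < log_b(a).
Comparing c=2 vs log_b(a)=2.605:
2 < 2.605 => Case 1
Result: T(n) = O(n^(log_4 37)) ~ O(n^2.605)
Master Theorem case = 1


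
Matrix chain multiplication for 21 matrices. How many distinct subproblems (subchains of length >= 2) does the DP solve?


Subproblems are indexed by (i, j) where i < j.
Number of such pairs = n*(n-1)/2
= 21 * 20 / 2
= 210


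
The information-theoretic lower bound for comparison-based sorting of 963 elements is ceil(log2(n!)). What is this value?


A binary decision tree of height h has at most 2^h leaves and needs at least n! of them, so h >= ceil(log2(n!)).
963! is far too large to multiply out, so use Stirling's series:
  ln(n!) ~ n ln n - n + (1/2) ln(2 pi n) + 1/(12n)  (error below 1/(360 n^3), negligible here)
  ln(963) = 6.8700534
  n ln n = 963 * 6.8700534 = 6615.8614
  (1/2) ln(2 pi * 963) = (1/2) ln(6050.7075) = 4.3540
  1/(12*963) = 0.0001
  ln(963!) ~ 6615.8614 - 963 + 4.3540 + 0.0001 = 5657.2155
Convert to base 2: log2(963!) = 5657.2155 / ln 2 = 5657.2155 / 0.69314718 = 8161.6368
ceil(8161.6368) = 8162


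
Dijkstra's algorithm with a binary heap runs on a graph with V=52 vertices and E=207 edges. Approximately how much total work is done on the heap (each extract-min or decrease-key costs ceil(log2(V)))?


Dijkstra with a binary heap: each vertex is extracted once, each edge may relax once.
Each heap operation costs O(log V).
V + E = 52 + 207 = 259
ceil(log2(52)) = 6 (since 2^5 = 32 < 52 <= 64 = 2^6)
Total heap work = (V+E) * ceil(log2(V)) = 259 * 6 = 1554


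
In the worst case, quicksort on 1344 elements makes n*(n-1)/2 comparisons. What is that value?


Sum of comparisons per partition:
1343 + 1342 + ... + 1 + 0
= 1344 * (1344 - 1) / 2
= 1344 * 1343 / 2
= 902496


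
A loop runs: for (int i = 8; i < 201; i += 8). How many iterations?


Loop starts at i = 8, increments by 8, stops when i >= 201.
Number of iterations = ceil((201 - 8) / 8)
= ceil(193 / 8)
= 25


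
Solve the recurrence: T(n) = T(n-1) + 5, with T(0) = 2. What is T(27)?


Unrolling the recurrence:
T(27) = T(26) + 5
       = T(25) + 5 + 5
       = T(24) + 5*3
       ...
       = T(0) + 5*27
       = 2 + 135 = 137


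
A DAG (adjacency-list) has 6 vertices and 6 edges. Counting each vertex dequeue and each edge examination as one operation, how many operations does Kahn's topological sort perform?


V = 6 (vertex processing)
E = 6 (edge processing)
V + E = 6 + 6 = 12


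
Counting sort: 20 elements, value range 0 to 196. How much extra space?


n = 20 (output array)
k = 197 (count array for 197 distinct values)
Extra space = 20 + 197 = 217


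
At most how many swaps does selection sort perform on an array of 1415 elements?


Each of the 1414 passes places one element in its final position.
Pass 1: swap minimum into position 0
Pass 2: swap minimum of remaining into position 1
...
Pass 1414: last two elements, one swap
Maximum swaps = 1415 - 1 = 1414


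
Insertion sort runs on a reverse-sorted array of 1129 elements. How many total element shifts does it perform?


Sum of shifts = 1 + 2 + 3 + ... + 1128
= 1129 * 1128 / 2
= 1273512 / 2
= 636756


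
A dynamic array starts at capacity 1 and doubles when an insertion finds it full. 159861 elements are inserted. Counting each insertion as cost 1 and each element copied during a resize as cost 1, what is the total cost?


n = 159861
Insertion costs: 159861
Resizes copy 1, 2, 4, ... up to the largest power of 2 that is <= n-1 = 159860, i.e. 131072.
Copy costs = 1 + 2 + 4 + 8 + 16 + 32 + 64 + 128 + 256 + 512 + 1024 + 2048 + 4096 + 8192 + 16384 + 32768 + 65536 + 131072 = 262143
Total = 159861 + 262143 = 422004


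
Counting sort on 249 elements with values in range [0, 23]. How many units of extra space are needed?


Output array size: 249 (to store sorted result)
Count array size: 24 (one slot per possible value, range 0 to 23)
Total extra space = 249 + 24 = 273


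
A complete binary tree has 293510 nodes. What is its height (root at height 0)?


In a complete binary tree, level k holds nodes 2^k .. 2^(k+1)-1 (1-indexed).
Height = floor(log2(n)) = floor(log2(293510)) = 18
Check: 2^18 = 262144 <= 293510 < 524288 = 2^19


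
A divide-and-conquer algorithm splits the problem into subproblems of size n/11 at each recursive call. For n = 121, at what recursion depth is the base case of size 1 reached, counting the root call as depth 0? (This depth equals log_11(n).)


At each depth, the problem size is divided by 11:
  Depth 0: problem size = 121
  Depth 1: problem size = 11
  Depth 2: problem size = 1 (base case)
The base case is reached at depth log_11(121) = 2 (the tree has 3 levels counting depth 0, but the depth asked for is 2).
Recursion depth = 2


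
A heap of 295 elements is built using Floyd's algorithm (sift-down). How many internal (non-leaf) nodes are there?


Leaf nodes occupy roughly half the array.
Sift-down is called for each internal node, starting from the last one.
Internal nodes = floor(n/2) = floor(295/2) = 147


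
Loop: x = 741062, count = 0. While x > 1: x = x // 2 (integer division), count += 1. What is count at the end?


The variable x halves each step:
x = 741062 -> 370531 -> 185265 -> 92632 -> 46316 -> 23158 -> 11579 -> 5789 -> 2894 -> 1447 -> 723 -> 361 -> 180 -> 90 -> 45 -> 22 -> 11 -> 5 -> 2 -> 1
Number of halvings = floor(log2(741062)) = 19


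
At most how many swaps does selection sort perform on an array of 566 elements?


Each of the 565 passes places one element in its final position.
Pass 1: swap minimum into position 0
Pass 2: swap minimum of remaining into position 1
...
Pass 565: last two elements, one swap
Maximum swaps = 566 - 1 = 565


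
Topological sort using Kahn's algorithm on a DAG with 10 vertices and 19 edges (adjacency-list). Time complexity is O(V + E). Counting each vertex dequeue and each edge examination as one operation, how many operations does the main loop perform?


Kahn's algorithm:
  1. Compute in-degrees: O(V + E)
  2. Process queue: each vertex dequeued once (O(V))
     each edge examined once (O(E))
Total = V + E = 10 + 19 = 29


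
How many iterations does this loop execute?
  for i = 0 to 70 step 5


The loop variable i takes values starting at 0 and increments by 5 each iteration.
Sequence: i = 0, 5, 10, 15, 20, 25, 30, 35, 40, ...
The upper bound 70 is inclusive, so the count is floor((last - first) / step) + 1:
floor((70 - 0) / 5) + 1 = floor(70/5) + 1 = 14 + 1 = 15


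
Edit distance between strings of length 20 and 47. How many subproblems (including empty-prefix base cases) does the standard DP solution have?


The table includes base cases (empty prefixes).
Rows: (m+1) = 21
Columns: (n+1) = 48
Total = 21 * 48 = 1008


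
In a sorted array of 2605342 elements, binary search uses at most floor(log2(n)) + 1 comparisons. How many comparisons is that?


Halving sequence: 2605342 -> 1302671 -> 651335 -> 325667 -> 162833 -> 81416 -> 40708 -> 20354 -> 10177 -> 5088 -> 2544 -> 1272 -> 636 -> 318 -> 159 -> 79 -> 39 -> 19 -> 9 -> 4 -> 2 -> 1
Number of halvings = 21
Max comparisons = 21 + 1 = 22


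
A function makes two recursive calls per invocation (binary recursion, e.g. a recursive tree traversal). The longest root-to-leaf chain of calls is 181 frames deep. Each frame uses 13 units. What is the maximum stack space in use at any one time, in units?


Binary recursion: the two calls run one after the other, so only one root-to-leaf chain of frames is on the stack at a time.
Maximum depth (longest chain) = 181 frames
Each frame = 13 units
Max stack space = 181 * 13 = 2353


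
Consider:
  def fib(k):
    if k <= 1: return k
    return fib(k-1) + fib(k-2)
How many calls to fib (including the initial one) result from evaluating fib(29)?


Let C(m) = total calls to evaluate fib(m). Then C(0)=C(1)=1, and
C(m) = 1 + C(m-1) + C(m-2) for m >= 2.
Build the table (each entry = 1 + previous two):
  C(0) = 1
  C(1) = 1
  C(2) = 1 + 1 + 1 = 3
  C(3) = 1 + 3 + 1 = 5
  C(4) = 1 + 5 + 3 = 9
  C(5) = 1 + 9 + 5 = 15
  C(6) = 1 + 15 + 9 = 25
  C(7) = 1 + 25 + 15 = 41
  C(8) = 1 + 41 + 25 = 67
  C(9) = 1 + 67 + 41 = 109
  C(10) = 1 + 109 + 67 = 177
  C(11) = 1 + 177 + 109 = 287
  C(12) = 1 + 287 + 177 = 465
  C(13) = 1 + 465 + 287 = 753
  C(14) = 1 + 753 + 465 = 1219
  C(15) = 1 + 1219 + 753 = 1973
  C(16) = 1 + 1973 + 1219 = 3193
  C(17) = 1 + 3193 + 1973 = 5167
  C(18) = 1 + 5167 + 3193 = 8361
  C(19) = 1 + 8361 + 5167 = 13529
  C(20) = 1 + 13529 + 8361 = 21891
  C(21) = 1 + 21891 + 13529 = 35421
  C(22) = 1 + 35421 + 21891 = 57313
  C(23) = 1 + 57313 + 35421 = 92735
  C(24) = 1 + 92735 + 57313 = 150049
  C(25) = 1 + 150049 + 92735 = 242785
  C(26) = 1 + 242785 + 150049 = 392835
  C(27) = 1 + 392835 + 242785 = 635621
  C(28) = 1 + 635621 + 392835 = 1028457
  C(29) = 1 + 1028457 + 635621 = 1664079
Total calls for fib(29) = 1664079


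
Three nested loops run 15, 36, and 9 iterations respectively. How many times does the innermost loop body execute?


Loop 1 (outermost): 15 iterations
Loop 2 (middle): 36 iterations per outer
Loop 3 (innermost): 9 iterations per middle
Total = 15 * 36 * 9 = 4860


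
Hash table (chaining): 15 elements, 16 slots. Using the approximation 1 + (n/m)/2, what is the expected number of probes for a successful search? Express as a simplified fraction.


Computing expected probes:
alpha = 15/16
= 1 + alpha/2
= 1 + 15/(2*16)
= (2*16 + 15) / (2*16)
= 47/32


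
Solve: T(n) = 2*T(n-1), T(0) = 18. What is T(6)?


Unrolling:
T(6) = 2*T(5) = 2^2*T(4) = ... = 2^6*T(0)
= 2^6 * 18
= 64 * 18 = 1152


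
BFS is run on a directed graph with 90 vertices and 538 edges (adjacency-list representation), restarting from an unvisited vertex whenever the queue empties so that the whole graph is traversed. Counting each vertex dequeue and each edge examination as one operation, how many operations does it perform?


A full BFS traversal dequeues each vertex exactly once and examines each directed edge exactly once.
V = 90 (vertex processing cost)
E = 538 (edge examination cost)
Total operations proportional to V + E = 90 + 538 = 628


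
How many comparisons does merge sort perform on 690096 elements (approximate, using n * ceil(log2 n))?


Recursion depth: ceil(log2(690096)) = 20
Each recursion level merges n = 690096 elements
Total = 690096 * 20 = 13801920


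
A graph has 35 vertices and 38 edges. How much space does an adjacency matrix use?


Adjacency matrix: V x V grid of entries
Space = V^2 = 35^2 = 35 * 35 = 1225


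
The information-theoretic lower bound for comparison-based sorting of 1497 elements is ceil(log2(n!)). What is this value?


A binary decision tree of height h has at most 2^h leaves and needs at least n! of them, so h >= ceil(log2(n!)).
1497! is far too large to multiply out, so use Stirling's series:
  ln(n!) ~ n ln n - n + (1/2) ln(2 pi n) + 1/(12n)  (error below 1/(360 n^3), negligible here)
  ln(1497) = 7.3112184
  n ln n = 1497 * 7.3112184 = 10944.8939
  (1/2) ln(2 pi * 1497) = (1/2) ln(9405.9284) = 4.5745
  1/(12*1497) = 0.0001
  ln(1497!) ~ 10944.8939 - 1497 + 4.5745 + 0.0001 = 9452.4685
Convert to base 2: log2(1497!) = 9452.4685 / ln 2 = 9452.4685 / 0.69314718 = 13637.0294
ceil(13637.0294) = 13638


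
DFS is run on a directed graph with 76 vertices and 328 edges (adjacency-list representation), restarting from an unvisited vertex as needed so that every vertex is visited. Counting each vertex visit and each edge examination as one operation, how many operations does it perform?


A full DFS traversal processes each vertex exactly once (push/pop on stack).
Each directed edge is examined once.
V = 76, E = 328
V + E = 404


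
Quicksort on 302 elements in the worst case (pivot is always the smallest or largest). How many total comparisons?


In the worst case, each partition step picks the worst pivot:
  Partition 1: 301 comparisons (n-1 elements to compare)
  Partition 2: 300 comparisons
  Partition 3: 299 comparisons
  Partition 4: 298 comparisons
  Partition 5: 297 comparisons
  ...
  Last partition: 0 comparisons
Total = (n-1) + (n-2) + ... + 1 + 0 = n*(n-1)/2
= 302*301/2 = 45451


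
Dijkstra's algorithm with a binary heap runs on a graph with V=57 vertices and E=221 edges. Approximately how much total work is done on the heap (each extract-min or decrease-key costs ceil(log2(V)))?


Dijkstra with a binary heap: each vertex is extracted once, each edge may relax once.
Each heap operation costs O(log V).
V + E = 57 + 221 = 278
ceil(log2(57)) = 6 (since 2^5 = 32 < 57 <= 64 = 2^6)
Total heap work = (V+E) * ceil(log2(V)) = 278 * 6 = 1668


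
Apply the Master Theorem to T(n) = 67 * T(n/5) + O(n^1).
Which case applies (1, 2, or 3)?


The Master Theorem: T(n) = a*T(n/b) + O(n^c)
  a = 67, b = 5, c = 1
log_b(a) = log_5(67) ~ 2.613
Compare b^c with a: 5^1 = 5 < 67, so c < log_b(a).
Since c < log_b(a), Case 1 applies.
T(n) = O(n^(log_5 67)) ~ O(n^2.613)
Master Theorem case = 1


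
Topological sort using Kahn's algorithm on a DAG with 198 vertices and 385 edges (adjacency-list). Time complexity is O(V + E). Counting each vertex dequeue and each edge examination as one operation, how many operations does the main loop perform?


Kahn's algorithm:
  1. Compute in-degrees: O(V + E)
  2. Process queue: each vertex dequeued once (O(V))
     each edge examined once (O(E))
Total = V + E = 198 + 385 = 583


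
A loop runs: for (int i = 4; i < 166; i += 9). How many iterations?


Loop starts at i = 4, increments by 9, stops when i >= 166.
Number of iterations = ceil((166 - 4) / 9)
= ceil(162 / 9)
= 18


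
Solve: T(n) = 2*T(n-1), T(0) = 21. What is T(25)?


Unrolling:
T(25) = 2*T(24) = 2^2*T(23) = ... = 2^25*T(0)
= 2^25 * 21
= 33554432 * 21 = 704643072


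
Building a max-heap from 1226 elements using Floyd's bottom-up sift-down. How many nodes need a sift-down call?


In a heap of 1226 elements (0-indexed array):
  Last element index: 1225
  Parent of last element: floor((1225 - 1) / 2) = 612
  Internal nodes: indices 0 to 612
  Count = floor(1226/2) = 613


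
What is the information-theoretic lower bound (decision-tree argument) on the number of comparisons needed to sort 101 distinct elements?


A binary decision tree of height h has at most 2^h leaves and needs at least n! of them, so h >= ceil(log2(n!)).
101! is far too large to multiply out, so use Stirling's series:
  ln(n!) ~ n ln n - n + (1/2) ln(2 pi n) + 1/(12n)  (error below 1/(360 n^3), negligible here)
  ln(101) = 4.6151205
  n ln n = 101 * 4.6151205 = 466.1272
  (1/2) ln(2 pi * 101) = (1/2) ln(634.6017) = 3.2265
  1/(12*101) = 0.0008
  ln(101!) ~ 466.1272 - 101 + 3.2265 + 0.0008 = 368.3545
Convert to base 2: log2(101!) = 368.3545 / ln 2 = 368.3545 / 0.69314718 = 531.4232
ceil(531.4232) = 532


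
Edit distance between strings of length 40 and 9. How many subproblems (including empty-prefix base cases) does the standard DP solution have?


The table includes base cases (empty prefixes).
Rows: (m+1) = 41
Columns: (n+1) = 10
Total = 41 * 10 = 410


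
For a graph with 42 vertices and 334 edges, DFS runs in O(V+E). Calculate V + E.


A full DFS traversal visits each vertex once and examines each edge once.
V = 42
E = 334
Sum = 42 + 334 = 376
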